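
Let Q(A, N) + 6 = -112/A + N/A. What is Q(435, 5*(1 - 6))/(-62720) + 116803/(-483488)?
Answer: -3432577013/14214547200 ≈ -0.24148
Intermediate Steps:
Q(A, N) = -6 - 112/A + N/A (Q(A, N) = -6 + (-112/A + N/A) = -6 - 112/A + N/A)
Q(435, 5*(1 - 6))/(-62720) + 116803/(-483488) = ((-112 + 5*(1 - 6) - 6*435)/435)/(-62720) + 116803/(-483488) = ((-112 + 5*(-5) - 2610)/435)*(-1/62720) + 116803*(-1/483488) = ((-112 - 25 - 2610)/435)*(-1/62720) - 116803/483488 = ((1/435)*(-2747))*(-1/62720) - 116803/483488 = -2747/435*(-1/62720) - 116803/483488 = 2747/27283200 - 116803/483488 = -3432577013/14214547200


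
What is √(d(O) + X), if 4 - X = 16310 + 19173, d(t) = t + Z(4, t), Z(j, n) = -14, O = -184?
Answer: I*√35677 ≈ 188.88*I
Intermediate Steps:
d(t) = -14 + t (d(t) = t - 14 = -14 + t)
X = -35479 (X = 4 - (16310 + 19173) = 4 - 1*35483 = 4 - 35483 = -35479)
√(d(O) + X) = √((-14 - 184) - 35479) = √(-198 - 35479) = √(-35677) = I*√35677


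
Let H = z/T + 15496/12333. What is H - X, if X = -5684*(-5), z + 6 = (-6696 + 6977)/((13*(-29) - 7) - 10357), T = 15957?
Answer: -20023883824866653/704601297207 ≈ -28419.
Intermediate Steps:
z = -64727/10741 (z = -6 + (-6696 + 6977)/((13*(-29) - 7) - 10357) = -6 + 281/((-377 - 7) - 10357) = -6 + 281/(-384 - 10357) = -6 + 281/(-10741) = -6 + 281*(-1/10741) = -6 - 281/10741 = -64727/10741 ≈ -6.0262)
X = 28420
H = 885041756287/704601297207 (H = -64727/10741/15957 + 15496/12333 = -64727/10741*1/15957 + 15496*(1/12333) = -64727/171394137 + 15496/12333 = 885041756287/704601297207 ≈ 1.2561)
H - X = 885041756287/704601297207 - 1*28420 = 885041756287/704601297207 - 28420 = -20023883824866653/704601297207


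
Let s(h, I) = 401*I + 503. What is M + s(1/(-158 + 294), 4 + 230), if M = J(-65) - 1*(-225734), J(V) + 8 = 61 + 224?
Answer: 320348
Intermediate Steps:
J(V) = 277 (J(V) = -8 + (61 + 224) = -8 + 285 = 277)
s(h, I) = 503 + 401*I
M = 226011 (M = 277 - 1*(-225734) = 277 + 225734 = 226011)
M + s(1/(-158 + 294), 4 + 230) = 226011 + (503 + 401*(4 + 230)) = 226011 + (503 + 401*234) = 226011 + (503 + 93834) = 226011 + 94337 = 320348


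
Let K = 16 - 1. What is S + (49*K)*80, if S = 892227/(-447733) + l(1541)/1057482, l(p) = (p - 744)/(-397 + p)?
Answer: 222712546229698495/3787756706448 ≈ 58798.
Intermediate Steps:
K = 15
l(p) = (-744 + p)/(-397 + p)
S = -7548109443905/3787756706448 (S = 892227/(-447733) + ((-744 + 1541)/(-397 + 1541))/1057482 = 892227*(-1/447733) + (797/1144)*(1/1057482) = -892227/447733 + ((1/1144)*797)*(1/1057482) = -892227/447733 + (797/1144)*(1/1057482) = -892227/447733 + 797/1209759408 = -7548109443905/3787756706448 ≈ -1.9928)
S + (49*K)*80 = -7548109443905/3787756706448 + (49*15)*80 = -7548109443905/3787756706448 + 735*80 = -7548109443905/3787756706448 + 58800 = 222712546229698495/3787756706448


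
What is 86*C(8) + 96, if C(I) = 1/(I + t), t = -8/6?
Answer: 1089/10 ≈ 108.90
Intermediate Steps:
t = -4/3 (t = -8*⅙ = -4/3 ≈ -1.3333)
C(I) = 1/(-4/3 + I) (C(I) = 1/(I - 4/3) = 1/(-4/3 + I))
86*C(8) + 96 = 86*(3/(-4 + 3*8)) + 96 = 86*(3/(-4 + 24)) + 96 = 86*(3/20) + 96 = 129/10 + 96 = 1089/10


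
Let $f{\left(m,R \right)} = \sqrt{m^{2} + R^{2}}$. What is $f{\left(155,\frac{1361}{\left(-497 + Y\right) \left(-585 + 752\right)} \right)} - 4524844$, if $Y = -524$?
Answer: $-4524844 + \frac{\sqrt{698470106954546}}{170507} \approx -4.5247 \cdot 10^{6}$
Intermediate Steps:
$f{\left(m,R \right)} = \sqrt{R^{2} + m^{2}}$
$f{\left(155,\frac{1361}{\left(-497 + Y\right) \left(-585 + 752\right)} \right)} - 4524844 = \sqrt{\left(\frac{1361}{\left(-497 - 524\right) \left(-585 + 752\right)}\right)^{2} + 155^{2}} - 4524844 = \sqrt{\left(\frac{1361}{\left(-1021\right) 167}\right)^{2} + 24025} - 4524844 = \sqrt{\left(\frac{1361}{-170507}\right)^{2} + 24025} - 4524844 = \sqrt{\left(1361 \left(- \frac{1}{170507}\right)\right)^{2} + 24025} - 4524844 = \sqrt{\left(- \frac{1361}{170507}\right)^{2} + 24025} - 4524844 = \sqrt{\frac{1852321}{29072637049} + 24025} - 4524844 = \sqrt{\frac{698470106954546}{29072637049}} - 4524844 = \frac{\sqrt{698470106954546}}{170507} - 4524844 = -4524844 + \frac{\sqrt{698470106954546}}{170507}$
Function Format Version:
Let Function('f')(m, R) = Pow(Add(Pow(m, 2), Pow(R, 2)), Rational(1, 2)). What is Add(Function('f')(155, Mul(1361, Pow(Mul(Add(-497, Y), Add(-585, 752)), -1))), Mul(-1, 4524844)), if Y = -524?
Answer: Add(-4524844, Mul(Rational(1, 170507), Pow(698470106954546, Rational(1, 2)))) ≈ -4.5247e+6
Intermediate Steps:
Function('f')(m, R) = Pow(Add(Pow(R, 2), Pow(m, 2)), Rational(1, 2))
Add(Function('f')(155, Mul(1361, Pow(Mul(Add(-497, Y), Add(-585, 752)), -1))), Mul(-1, 4524844)) = Add(Pow(Add(Pow(Mul(1361, Pow(Mul(Add(-497, -524), Add(-585, 752)), -1)), 2), Pow(155, 2)), Rational(1, 2)), Mul(-1, 4524844)) = Add(Pow(Add(Pow(Mul(1361, Pow(Mul(-1021, 167), -1)), 2), 24025), Rational(1, 2)), -4524844) = Add(Pow(Add(Pow(Mul(1361, Pow(-170507, -1)), 2), 24025), Rational(1, 2)), -4524844) = Add(Pow(Add(Pow(Mul(1361, Rational(-1, 170507)), 2), 24025), Rational(1, 2)), -4524844) = Add(Pow(Add(Pow(Rational(-1361, 170507), 2), 24025), Rational(1, 2)), -4524844) = Add(Pow(Add(Rational(1852321, 29072637049), 24025), Rational(1, 2)), -4524844) = Add(Pow(Rational(698470106954546, 29072637049), Rational(1, 2)), -4524844) = Add(Mul(Rational(1, 170507), Pow(698470106954546, Rational(1, 2))), -4524844) = Add(-4524844, Mul(Rational(1, 170507), Pow(698470106954546, Rational(1, 2))))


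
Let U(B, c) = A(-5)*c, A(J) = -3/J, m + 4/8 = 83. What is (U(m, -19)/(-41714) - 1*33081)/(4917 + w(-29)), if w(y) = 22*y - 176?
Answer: -6899704113/855762710 ≈ -8.0626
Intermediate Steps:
m = 165/2 (m = -½ + 83 = 165/2 ≈ 82.500)
U(B, c) = 3*c/5 (U(B, c) = (-3/(-5))*c = (-3*(-⅕))*c = 3*c/5)
w(y) = -176 + 22*y
(U(m, -19)/(-41714) - 1*33081)/(4917 + w(-29)) = (((⅗)*(-19))/(-41714) - 1*33081)/(4917 + (-176 + 22*(-29))) = (-57/5*(-1/41714) - 33081)/(4917 + (-176 - 638)) = (57/208570 - 33081)/(4917 - 814) = -6899704113/208570/4103 = -6899704113/208570*1/4103 = -6899704113/855762710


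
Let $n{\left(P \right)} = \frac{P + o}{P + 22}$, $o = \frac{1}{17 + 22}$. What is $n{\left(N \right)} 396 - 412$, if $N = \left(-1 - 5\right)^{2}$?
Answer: $- \frac{62594}{377} \approx -166.03$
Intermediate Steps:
$N = 36$ ($N = \left(-6\right)^{2} = 36$)
$o = \frac{1}{39} \approx 0.025641$
$n{\left(P \right)} = \frac{\frac{1}{39} + P}{22 + P}$ ($n{\left(P \right)} = \frac{P + \frac{1}{39}}{P + 22} = \frac{\frac{1}{39} + P}{22 + P}$)
$n{\left(N \right)} 396 - 412 = \frac{\frac{1}{39} + 36}{22 + 36} \cdot 396 - 412 = \frac{1}{58} \cdot \frac{1405}{39} \cdot 396 - 412 = \frac{1405}{2262} \cdot 396 - 412 = \frac{92730}{377} - 412 = - \frac{62594}{377}$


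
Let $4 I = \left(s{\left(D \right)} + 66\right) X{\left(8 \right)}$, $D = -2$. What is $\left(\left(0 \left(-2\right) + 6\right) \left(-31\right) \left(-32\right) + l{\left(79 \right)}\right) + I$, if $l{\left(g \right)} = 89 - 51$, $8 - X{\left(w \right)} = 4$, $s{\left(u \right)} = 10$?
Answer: $6066$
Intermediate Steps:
$X{\left(w \right)} = 4$ ($X{\left(w \right)} = 8 - 4 = 4$)
$I = 76$ ($I = \frac{\left(10 + 66\right) 4}{4} = \frac{76 \cdot 4}{4} = \frac{1}{4} \cdot 304 = 76$)
$l{\left(g \right)} = 38$ ($l{\left(g \right)} = 89 - 51 = 38$)
$\left(\left(0 \left(-2\right) + 6\right) \left(-31\right) \left(-32\right) + l{\left(79 \right)}\right) + I = \left(\left(0 \left(-2\right) + 6\right) \left(-31\right) \left(-32\right) + 38\right) + 76 = \left(\left(0 + 6\right) \left(-31\right) \left(-32\right) + 38\right) + 76 = \left(6 \left(-31\right) \left(-32\right) + 38\right) + 76 = \left(\left(-186\right) \left(-32\right) + 38\right) + 76 = \left(5952 + 38\right) + 76 = 5990 + 76 = 6066$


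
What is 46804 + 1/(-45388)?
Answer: 2124339951/45388 ≈ 46804.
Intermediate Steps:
46804 + 1/(-45388) = 46804 - 1/45388 = 2124339951/45388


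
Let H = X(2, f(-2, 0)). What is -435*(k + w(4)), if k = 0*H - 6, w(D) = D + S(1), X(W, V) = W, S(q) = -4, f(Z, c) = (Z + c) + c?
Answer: 2610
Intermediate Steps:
f(Z, c) = Z + 2*c
H = 2
w(D) = -4 + D (w(D) = D - 4 = -4 + D)
k = -6 (k = 0*2 - 6 = 0 - 6 = -6)
-435*(k + w(4)) = -435*(-6 + (-4 + 4)) = -435*(-6 + 0) = -435*(-6) = 2610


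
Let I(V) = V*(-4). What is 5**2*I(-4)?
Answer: 400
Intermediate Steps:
I(V) = -4*V
5**2*I(-4) = 5**2*(-4*(-4)) = 25*16 = 400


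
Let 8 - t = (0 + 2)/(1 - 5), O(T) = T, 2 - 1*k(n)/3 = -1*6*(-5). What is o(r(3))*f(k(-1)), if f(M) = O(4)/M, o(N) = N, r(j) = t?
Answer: -17/42 ≈ -0.40476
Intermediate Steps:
k(n) = -84 (k(n) = 6 - 3*(-1*6)*(-5) = 6 - (-18)*(-5) = 6 - 3*30 = 6 - 90 = -84)
t = 17/2 (t = 8 - (0 + 2)/(1 - 5) = 8 - 2/(-4) = 8 - 2*(-1)/4 = 8 - 1*(-½) = 8 + ½ = 17/2 ≈ 8.5000)
r(j) = 17/2
f(M) = 4/M
o(r(3))*f(k(-1)) = 17*(4/(-84))/2 = 17*(4*(-1/84))/2 = (17/2)*(-1/21) = -17/42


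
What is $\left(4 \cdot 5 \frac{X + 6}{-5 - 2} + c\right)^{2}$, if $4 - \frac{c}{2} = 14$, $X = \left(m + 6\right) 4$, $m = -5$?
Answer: $\frac{115600}{49} \approx 2359.2$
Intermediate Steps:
$X = 4$ ($X = \left(-5 + 6\right) 4 = 1 \cdot 4 = 4$)
$c = -20$ ($c = 8 - 28 = -20$)
$\left(4 \cdot 5 \frac{X + 6}{-5 - 2} + c\right)^{2} = \left(4 \cdot 5 \frac{4 + 6}{-5 - 2} - 20\right)^{2} = \left(20 \frac{10}{-7} - 20\right)^{2} = \left(20 \cdot 10 \left(- \frac{1}{7}\right) - 20\right)^{2} = \left(20 \left(- \frac{10}{7}\right) - 20\right)^{2} = \left(- \frac{200}{7} - 20\right)^{2} = \left(- \frac{340}{7}\right)^{2} = \frac{115600}{49}$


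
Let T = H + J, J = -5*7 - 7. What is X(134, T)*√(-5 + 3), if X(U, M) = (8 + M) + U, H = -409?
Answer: -309*I*√2 ≈ -436.99*I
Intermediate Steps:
J = -42 (J = -35 - 7 = -42)
T = -451 (T = -409 - 42 = -451)
X(U, M) = 8 + M + U
X(134, T)*√(-5 + 3) = (8 - 451 + 134)*√(-5 + 3) = -309*I*√2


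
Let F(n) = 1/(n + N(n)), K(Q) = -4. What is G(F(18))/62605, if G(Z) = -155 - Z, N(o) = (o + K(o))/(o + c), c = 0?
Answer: -26204/10580245 ≈ -0.0024767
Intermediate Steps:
N(o) = (-4 + o)/o (N(o) = (o - 4)/(o + 0) = (-4 + o)/o)
F(n) = 1/(n + (-4 + n)/n)
G(F(18))/62605 = (-155 - 18/(-4 + 18 + 18²))/62605 = (-155 - 18/(-4 + 18 + 324))*(1/62605) = (-155 - 18/338)*(1/62605) = (-155 - 1*9/169)*(1/62605) = (-155 - 9/169)*(1/62605) = -26204/169*1/62605 = -26204/10580245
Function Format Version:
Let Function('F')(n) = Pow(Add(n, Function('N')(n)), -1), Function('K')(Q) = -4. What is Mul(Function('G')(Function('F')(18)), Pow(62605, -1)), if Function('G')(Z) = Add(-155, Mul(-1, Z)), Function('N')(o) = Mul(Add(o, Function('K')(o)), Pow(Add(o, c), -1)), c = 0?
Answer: Rational(-26204, 10580245) ≈ -0.0024767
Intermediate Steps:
Function('N')(o) = Mul(Pow(o, -1), Add(-4, o)) (Function('N')(o) = Mul(Add(o, -4), Pow(Add(o, 0), -1)) = Mul(Add(-4, o), Pow(o, -1)) = Mul(Pow(o, -1), Add(-4, o)))
Function('F')(n) = Pow(Add(n, Mul(Pow(n, -1), Add(-4, n))), -1)
Mul(Function('G')(Function('F')(18)), Pow(62605, -1)) = Mul(Add(-155, Mul(-1, Mul(18, Pow(Add(-4, 18, Pow(18, 2)), -1)))), Pow(62605, -1)) = Mul(Add(-155, Mul(-1, Mul(18, Pow(Add(-4, 18, 324), -1)))), Rational(1, 62605)) = Mul(Add(-155, Mul(-1, Mul(18, Pow(338, -1)))), Rational(1, 62605)) = Mul(Add(-155, Mul(-1, Mul(18, Rational(1, 338)))), Rational(1, 62605)) = Mul(Add(-155, Mul(-1, Rational(9, 169))), Rational(1, 62605)) = Mul(Add(-155, Rational(-9, 169)), Rational(1, 62605)) = Mul(Rational(-26204, 169), Rational(1, 62605)) = Rational(-26204, 10580245)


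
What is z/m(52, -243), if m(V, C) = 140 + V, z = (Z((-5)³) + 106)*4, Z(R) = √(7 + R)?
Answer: 53/24 + I*√118/48 ≈ 2.2083 + 0.22631*I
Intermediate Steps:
z = 424 + 4*I*√118 (z = (√(7 + (-5)³) + 106)*4 = (√(7 - 125) + 106)*4 = (√(-118) + 106)*4 = (I*√118 + 106)*4 = (106 + I*√118)*4 = 424 + 4*I*√118 ≈ 424.0 + 43.451*I)
z/m(52, -243) = (424 + 4*I*√118)/(140 + 52) = (424 + 4*I*√118)/192 = (424 + 4*I*√118)*(1/192) = 53/24 + I*√118/48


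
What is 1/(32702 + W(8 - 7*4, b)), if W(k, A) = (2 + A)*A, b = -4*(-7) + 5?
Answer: 1/33857 ≈ 2.9536e-5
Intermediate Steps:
b = 33 (b = 28 + 5 = 33)
W(k, A) = A*(2 + A)
1/(32702 + W(8 - 7*4, b)) = 1/(32702 + 33*(2 + 33)) = 1/(32702 + 33*35) = 1/(32702 + 1155) = 1/33857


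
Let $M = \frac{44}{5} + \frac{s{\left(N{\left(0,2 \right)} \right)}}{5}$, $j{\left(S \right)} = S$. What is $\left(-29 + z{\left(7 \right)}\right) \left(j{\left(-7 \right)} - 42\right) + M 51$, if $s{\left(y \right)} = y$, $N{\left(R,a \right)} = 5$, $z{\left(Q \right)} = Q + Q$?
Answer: $\frac{6174}{5} \approx 1234.8$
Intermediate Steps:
$z{\left(Q \right)} = 2 Q$
$M = \frac{49}{5}$ ($M = \frac{44}{5} + \frac{5}{5} = 44 \cdot \frac{1}{5} + 5 \cdot \frac{1}{5} = \frac{44}{5} + 1 = \frac{49}{5} \approx 9.8$)
$\left(-29 + z{\left(7 \right)}\right) \left(j{\left(-7 \right)} - 42\right) + M 51 = \left(-29 + 2 \cdot 7\right) \left(-7 - 42\right) + \frac{49}{5} \cdot 51 = \left(-29 + 14\right) \left(-49\right) + \frac{2499}{5} = \left(-15\right) \left(-49\right) + \frac{2499}{5} = 735 + \frac{2499}{5} = \frac{6174}{5}$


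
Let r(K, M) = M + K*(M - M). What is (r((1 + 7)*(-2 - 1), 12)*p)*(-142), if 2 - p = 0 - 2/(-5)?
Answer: -13632/5 ≈ -2726.4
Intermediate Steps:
r(K, M) = M (r(K, M) = M + K*0 = M + 0 = M)
p = 8/5 (p = 2 - (0 - 2/(-5)) = 2 - (0 - 2*(-⅕)) = 2 - (0 + ⅖) = 2 - 1*⅖ = 2 - ⅖ = 8/5 ≈ 1.6000)
(r((1 + 7)*(-2 - 1), 12)*p)*(-142) = (12*(8/5))*(-142) = (96/5)*(-142) = -13632/5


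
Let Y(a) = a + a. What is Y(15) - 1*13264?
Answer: -13234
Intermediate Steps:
Y(a) = 2*a
Y(15) - 1*13264 = 2*15 - 1*13264 = 30 - 13264 = -13234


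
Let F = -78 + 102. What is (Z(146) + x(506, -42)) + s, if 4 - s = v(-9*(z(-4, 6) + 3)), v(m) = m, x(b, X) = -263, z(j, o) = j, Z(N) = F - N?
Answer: -390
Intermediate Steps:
F = 24
Z(N) = 24 - N
s = -5 (s = 4 - (-9)*(-4 + 3) = 4 - (-9)*(-1) = 4 - 1*9 = 4 - 9 = -5)
(Z(146) + x(506, -42)) + s = ((24 - 1*146) - 263) - 5 = ((24 - 146) - 263) - 5 = (-122 - 263) - 5 = -385 - 5 = -390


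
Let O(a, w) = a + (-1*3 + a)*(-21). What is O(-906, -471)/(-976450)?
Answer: -18183/976450 ≈ -0.018622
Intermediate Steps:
O(a, w) = 63 - 20*a (O(a, w) = a + (-3 + a)*(-21) = a + (63 - 21*a) = 63 - 20*a)
O(-906, -471)/(-976450) = (63 - 20*(-906))/(-976450) = (63 + 18120)*(-1/976450) = 18183*(-1/976450) = -18183/976450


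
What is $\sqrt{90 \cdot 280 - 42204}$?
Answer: $2 i \sqrt{4251} \approx 130.4 i$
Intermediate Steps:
$\sqrt{90 \cdot 280 - 42204} = \sqrt{25200 - 42204} = \sqrt{-17004} = 2 i \sqrt{4251}$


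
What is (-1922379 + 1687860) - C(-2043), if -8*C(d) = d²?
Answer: 2297697/8 ≈ 2.8721e+5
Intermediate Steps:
C(d) = -d²/8
(-1922379 + 1687860) - C(-2043) = (-1922379 + 1687860) - (-1)*(-2043)²/8 = -234519 - (-1)*4173849/8 = -234519 - 1*(-4173849/8) = -234519 + 4173849/8 = 2297697/8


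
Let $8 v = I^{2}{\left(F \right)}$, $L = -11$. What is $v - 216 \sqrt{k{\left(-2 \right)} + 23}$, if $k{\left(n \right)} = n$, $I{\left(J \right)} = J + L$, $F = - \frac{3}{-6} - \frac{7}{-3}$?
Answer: $\frac{2401}{288} - 216 \sqrt{21} \approx -981.5$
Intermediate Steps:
$F = \frac{17}{6}$ ($F = \left(-3\right) \left(- \frac{1}{6}\right) - - \frac{7}{3} = \frac{1}{2} + \frac{7}{3} = \frac{17}{6} \approx 2.8333$)
$I{\left(J \right)} = -11 + J$ ($I{\left(J \right)} = J - 11 = -11 + J$)
$v = \frac{2401}{288}$ ($v = \frac{\left(-11 + \frac{17}{6}\right)^{2}}{8} = \frac{\left(- \frac{49}{6}\right)^{2}}{8} = \frac{1}{8} \cdot \frac{2401}{36} = \frac{2401}{288} \approx 8.3368$)
$v - 216 \sqrt{k{\left(-2 \right)} + 23} = \frac{2401}{288} - 216 \sqrt{-2 + 23} = \frac{2401}{288} - 216 \sqrt{21}$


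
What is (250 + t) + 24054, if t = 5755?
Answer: 30059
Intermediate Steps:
(250 + t) + 24054 = (250 + 5755) + 24054 = 6005 + 24054 = 30059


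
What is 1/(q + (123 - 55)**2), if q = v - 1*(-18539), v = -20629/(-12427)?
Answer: 12427/287867230 ≈ 4.3169e-5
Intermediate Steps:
v = 20629/12427 (v = -20629*(-1/12427) = 20629/12427 ≈ 1.6600)
q = 230404782/12427 (q = 20629/12427 - 1*(-18539) = 20629/12427 + 18539 = 230404782/12427 ≈ 18541.)
1/(q + (123 - 55)**2) = 1/(230404782/12427 + (123 - 55)**2) = 1/(230404782/12427 + 68**2) = 1/(230404782/12427 + 4624) = 1/(287867230/12427) = 12427/287867230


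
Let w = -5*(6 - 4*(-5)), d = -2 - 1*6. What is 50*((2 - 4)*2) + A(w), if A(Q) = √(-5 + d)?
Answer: -200 + I*√13 ≈ -200.0 + 3.6056*I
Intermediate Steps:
d = -8 (d = -2 - 6 = -8)
w = -130 (w = -5*(6 + 20) = -5*26 = -130)
A(Q) = I*√13 (A(Q) = √(-5 - 8) = √(-13) = I*√13)
50*((2 - 4)*2) + A(w) = 50*((2 - 4)*2) + I*√13 = 50*(-2*2) + I*√13 = 50*(-4) + I*√13 = -200 + I*√13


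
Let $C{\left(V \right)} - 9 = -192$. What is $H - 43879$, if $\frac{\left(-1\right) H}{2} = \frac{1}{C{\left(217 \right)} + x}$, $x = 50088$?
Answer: $- \frac{2189781497}{49905} \approx -43879.0$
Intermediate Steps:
$C{\left(V \right)} = -183$ ($C{\left(V \right)} = 9 - 192 = -183$)
$H = - \frac{2}{49905}$ ($H = - \frac{2}{-183 + 50088} = - \frac{2}{49905} \approx -4.0076 \cdot 10^{-5}$)
$H - 43879 = - \frac{2}{49905} - 43879 = - \frac{2189781497}{49905}$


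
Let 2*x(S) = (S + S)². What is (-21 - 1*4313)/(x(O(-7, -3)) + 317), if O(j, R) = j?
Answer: -4334/415 ≈ -10.443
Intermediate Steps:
x(S) = 2*S² (x(S) = (S + S)²/2 = (2*S)²/2 = (4*S²)/2 = 2*S²)
(-21 - 1*4313)/(x(O(-7, -3)) + 317) = (-21 - 1*4313)/(2*(-7)² + 317) = (-21 - 4313)/(2*49 + 317) = -4334/(98 + 317) = -4334/415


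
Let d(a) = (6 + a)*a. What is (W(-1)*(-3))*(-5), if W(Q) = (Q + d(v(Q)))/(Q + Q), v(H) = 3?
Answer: -195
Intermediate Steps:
d(a) = a*(6 + a)
W(Q) = (27 + Q)/(2*Q) (W(Q) = (Q + 3*(6 + 3))/(Q + Q) = (Q + 3*9)/((2*Q)) = (Q + 27)*(1/(2*Q)) = (27 + Q)*(1/(2*Q)) = (27 + Q)/(2*Q))
(W(-1)*(-3))*(-5) = (((1/2)*(27 - 1)/(-1))*(-3))*(-5) = (((1/2)*(-1)*26)*(-3))*(-5) = -13*(-3)*(-5) = 39*(-5) = -195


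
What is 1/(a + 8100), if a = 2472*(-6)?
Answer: -1/6732 ≈ -0.00014854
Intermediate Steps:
a = -14832
1/(a + 8100) = 1/(-14832 + 8100) = 1/(-6732) = -1/6732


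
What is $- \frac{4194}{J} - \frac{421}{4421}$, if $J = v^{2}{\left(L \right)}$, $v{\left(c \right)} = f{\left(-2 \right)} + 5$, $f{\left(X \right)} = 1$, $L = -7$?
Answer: $- \frac{1030935}{8842} \approx -116.6$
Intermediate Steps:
$v{\left(c \right)} = 6$ ($v{\left(c \right)} = 1 + 5 = 6$)
$J = 36$ ($J = 6^{2} = 36$)
$- \frac{4194}{J} - \frac{421}{4421} = - \frac{4194}{36} - \frac{421}{4421} = \left(-4194\right) \frac{1}{36} - \frac{421}{4421} = - \frac{233}{2} - \frac{421}{4421} = - \frac{1030935}{8842}$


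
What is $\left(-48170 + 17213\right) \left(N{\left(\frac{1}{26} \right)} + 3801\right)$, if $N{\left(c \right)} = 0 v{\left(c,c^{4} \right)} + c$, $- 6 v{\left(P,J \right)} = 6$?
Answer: $- \frac{3059387439}{26} \approx -1.1767 \cdot 10^{8}$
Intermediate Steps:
$v{\left(P,J \right)} = -1$ ($v{\left(P,J \right)} = \left(- \frac{1}{6}\right) 6 = -1$)
$N{\left(c \right)} = c$ ($N{\left(c \right)} = 0 \left(-1\right) + c = 0 + c = c$)
$\left(-48170 + 17213\right) \left(N{\left(\frac{1}{26} \right)} + 3801\right) = \left(-48170 + 17213\right) \left(\frac{1}{26} + 3801\right) = - 30957 \left(\frac{1}{26} + 3801\right) = \left(-30957\right) \frac{98827}{26} = - \frac{3059387439}{26}$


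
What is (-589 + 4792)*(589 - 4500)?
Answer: -16437933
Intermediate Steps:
(-589 + 4792)*(589 - 4500) = 4203*(-3911) = -16437933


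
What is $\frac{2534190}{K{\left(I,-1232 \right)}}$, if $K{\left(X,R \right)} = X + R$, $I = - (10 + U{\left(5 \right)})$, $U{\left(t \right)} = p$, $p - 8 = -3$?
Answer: $- \frac{2534190}{1247} \approx -2032.2$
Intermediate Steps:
$p = 5$ ($p = 8 - 3 = 5$)
$U{\left(t \right)} = 5$
$I = -15$ ($I = - (10 + 5) = \left(-1\right) 15 = -15$)
$K{\left(X,R \right)} = R + X$
$\frac{2534190}{K{\left(I,-1232 \right)}} = \frac{2534190}{-1232 - 15} = \frac{2534190}{-1247} = 2534190 \left(- \frac{1}{1247}\right) = - \frac{2534190}{1247}$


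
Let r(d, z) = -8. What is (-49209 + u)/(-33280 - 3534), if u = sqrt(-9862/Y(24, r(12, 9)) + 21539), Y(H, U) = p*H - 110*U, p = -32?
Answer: 49209/36814 - sqrt(16817542)/1030792 ≈ 1.3327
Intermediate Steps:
Y(H, U) = -110*U - 32*H (Y(H, U) = -32*H - 110*U = -110*U - 32*H)
u = sqrt(16817542)/28 (u = sqrt(-9862/(-110*(-8) - 32*24) + 21539) = sqrt(-9862/(880 - 768) + 21539) = sqrt(-9862/112 + 21539) = sqrt(-9862*1/112 + 21539) = sqrt(-4931/56 + 21539) = sqrt(1201253/56) = sqrt(16817542)/28 ≈ 146.46)
(-49209 + u)/(-33280 - 3534) = (-49209 + sqrt(16817542)/28)/(-33280 - 3534) = (-49209 + sqrt(16817542)/28)/(-36814) = (-49209 + sqrt(16817542)/28)*(-1/36814) = 49209/36814 - sqrt(16817542)/1030792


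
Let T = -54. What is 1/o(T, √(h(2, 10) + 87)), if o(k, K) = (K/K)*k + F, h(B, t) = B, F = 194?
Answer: 1/140 ≈ 0.0071429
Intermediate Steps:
o(k, K) = 194 + k (o(k, K) = (K/K)*k + 194 = 1*k + 194 = k + 194 = 194 + k)
1/o(T, √(h(2, 10) + 87)) = 1/(194 - 54) = 1/140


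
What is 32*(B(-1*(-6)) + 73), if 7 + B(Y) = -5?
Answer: 1952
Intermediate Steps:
B(Y) = -12 (B(Y) = -7 - 5 = -12)
32*(B(-1*(-6)) + 73) = 32*(-12 + 73) = 32*61 = 1952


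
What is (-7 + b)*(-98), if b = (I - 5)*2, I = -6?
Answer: 2842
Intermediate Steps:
b = -22 (b = (-6 - 5)*2 = -11*2 = -22)
(-7 + b)*(-98) = (-7 - 22)*(-98) = -29*(-98) = 2842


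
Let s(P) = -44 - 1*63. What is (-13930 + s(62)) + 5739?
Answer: -8298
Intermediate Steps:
s(P) = -107 (s(P) = -44 - 63 = -107)
(-13930 + s(62)) + 5739 = (-13930 - 107) + 5739 = -14037 + 5739 = -8298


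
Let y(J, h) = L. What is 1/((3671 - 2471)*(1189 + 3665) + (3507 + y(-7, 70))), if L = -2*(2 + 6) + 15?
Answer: 1/5828306 ≈ 1.7158e-7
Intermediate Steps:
L = -1 (L = -2*8 + 15 = -16 + 15 = -1)
y(J, h) = -1
1/((3671 - 2471)*(1189 + 3665) + (3507 + y(-7, 70))) = 1/((3671 - 2471)*(1189 + 3665) + (3507 - 1)) = 1/(1200*4854 + 3506) = 1/(5824800 + 3506) = 1/5828306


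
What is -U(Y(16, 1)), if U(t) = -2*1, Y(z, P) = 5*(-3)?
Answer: 2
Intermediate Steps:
Y(z, P) = -15
U(t) = -2
-U(Y(16, 1)) = -1*(-2) = 2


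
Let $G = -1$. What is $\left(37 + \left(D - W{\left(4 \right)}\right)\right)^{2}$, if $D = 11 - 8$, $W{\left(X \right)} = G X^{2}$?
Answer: $3136$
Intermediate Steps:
$W{\left(X \right)} = - X^{2}$
$D = 3$ ($D = 11 - 8 = 3$)
$\left(37 + \left(D - W{\left(4 \right)}\right)\right)^{2} = \left(37 - \left(-3 - 4^{2}\right)\right)^{2} = \left(37 - \left(-3 - 16\right)\right)^{2} = \left(37 + \left(3 - -16\right)\right)^{2} = \left(37 + \left(3 + 16\right)\right)^{2} = \left(37 + 19\right)^{2} = 56^{2} = 3136$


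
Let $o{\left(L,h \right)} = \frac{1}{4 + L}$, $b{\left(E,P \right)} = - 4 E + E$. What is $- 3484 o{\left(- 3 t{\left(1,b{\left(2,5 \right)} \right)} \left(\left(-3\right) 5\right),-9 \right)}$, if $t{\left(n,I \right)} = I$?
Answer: $\frac{1742}{133} \approx 13.098$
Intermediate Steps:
$b{\left(E,P \right)} = - 3 E$
$- 3484 o{\left(- 3 t{\left(1,b{\left(2,5 \right)} \right)} \left(\left(-3\right) 5\right),-9 \right)} = - \frac{3484}{4 + - 3 \left(\left(-3\right) 2\right) \left(\left(-3\right) 5\right)} = - \frac{3484}{4 + \left(-3\right) \left(-6\right) \left(-15\right)} = - \frac{3484}{4 + 18 \left(-15\right)} = - \frac{3484}{4 - 270} = - \frac{3484}{-266} = \left(-3484\right) \left(- \frac{1}{266}\right) = \frac{1742}{133}$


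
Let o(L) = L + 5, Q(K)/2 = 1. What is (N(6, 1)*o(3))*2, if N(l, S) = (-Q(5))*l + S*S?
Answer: -176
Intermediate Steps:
Q(K) = 2 (Q(K) = 2*1 = 2)
N(l, S) = S² - 2*l (N(l, S) = (-1*2)*l + S*S = -2*l + S² = S² - 2*l)
o(L) = 5 + L
(N(6, 1)*o(3))*2 = ((1² - 2*6)*(5 + 3))*2 = ((1 - 12)*8)*2 = -11*8*2 = -88*2 = -176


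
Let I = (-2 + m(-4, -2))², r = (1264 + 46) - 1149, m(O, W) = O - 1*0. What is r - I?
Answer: 125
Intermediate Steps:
m(O, W) = O (m(O, W) = O + 0 = O)
r = 161 (r = 1310 - 1149 = 161)
I = 36 (I = (-2 - 4)² = (-6)² = 36)
r - I = 161 - 1*36 = 161 - 36 = 125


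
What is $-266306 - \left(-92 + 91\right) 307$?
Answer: $-265999$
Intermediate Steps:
$-266306 - \left(-92 + 91\right) 307 = -266306 - \left(-1\right) 307 = -266306 - -307 = -266306 + 307 = -265999$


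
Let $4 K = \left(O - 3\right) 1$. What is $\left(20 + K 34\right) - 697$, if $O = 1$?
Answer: $-694$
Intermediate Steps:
$K = - \frac{1}{2}$ ($K = \frac{\left(1 - 3\right) 1}{4} = \frac{\left(-2\right) 1}{4} = \frac{1}{4} \left(-2\right) = - \frac{1}{2} \approx -0.5$)
$\left(20 + K 34\right) - 697 = \left(20 - 17\right) - 697 = 3 - 697 = -694$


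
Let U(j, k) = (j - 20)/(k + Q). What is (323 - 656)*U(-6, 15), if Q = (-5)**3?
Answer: -4329/55 ≈ -78.709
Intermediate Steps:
Q = -125
U(j, k) = (-20 + j)/(-125 + k) (U(j, k) = (j - 20)/(k - 125) = (-20 + j)/(-125 + k))
(323 - 656)*U(-6, 15) = (323 - 656)*((-20 - 6)/(-125 + 15)) = -333*(-26)/(-110) = -(-333)*(-26)/110 = -333*13/55 = -4329/55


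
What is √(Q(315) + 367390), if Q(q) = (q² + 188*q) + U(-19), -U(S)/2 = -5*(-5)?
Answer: √525785 ≈ 725.11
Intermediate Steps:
U(S) = -50 (U(S) = -(-10)*(-5) = -2*25 = -50)
Q(q) = -50 + q² + 188*q (Q(q) = (q² + 188*q) - 50 = -50 + q² + 188*q)
√(Q(315) + 367390) = √((-50 + 315² + 188*315) + 367390) = √((-50 + 99225 + 59220) + 367390) = √(158395 + 367390) = √525785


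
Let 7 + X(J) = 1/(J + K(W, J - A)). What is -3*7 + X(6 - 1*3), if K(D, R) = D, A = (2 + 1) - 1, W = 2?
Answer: -139/5 ≈ -27.800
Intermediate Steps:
A = 2 (A = 3 - 1 = 2)
X(J) = -7 + 1/(2 + J) (X(J) = -7 + 1/(J + 2) = -7 + 1/(2 + J))
-3*7 + X(6 - 1*3) = -3*7 + (-13 - 7*(6 - 1*3))/(2 + (6 - 1*3)) = -21 + (-13 - 7*(6 - 3))/(2 + (6 - 3)) = -21 + (-13 - 7*3)/(2 + 3) = -21 + (-13 - 21)/5 = -21 + (⅕)*(-34) = -21 - 34/5 = -139/5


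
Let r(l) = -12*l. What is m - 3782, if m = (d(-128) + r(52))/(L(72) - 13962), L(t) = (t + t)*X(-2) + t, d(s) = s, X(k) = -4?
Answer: -27354830/7233 ≈ -3781.9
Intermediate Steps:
L(t) = -7*t (L(t) = (t + t)*(-4) + t = (2*t)*(-4) + t = -8*t + t = -7*t)
m = 376/7233 (m = (-128 - 12*52)/(-7*72 - 13962) = (-128 - 624)/(-504 - 13962) = -752/(-14466) = -752*(-1/14466) = 376/7233 ≈ 0.051984)
m - 3782 = 376/7233 - 3782 = -27354830/7233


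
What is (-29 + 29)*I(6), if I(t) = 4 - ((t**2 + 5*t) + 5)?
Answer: 0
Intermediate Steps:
I(t) = -1 - t**2 - 5*t (I(t) = 4 - (5 + t**2 + 5*t) = 4 + (-5 - t**2 - 5*t) = -1 - t**2 - 5*t)
(-29 + 29)*I(6) = (-29 + 29)*(-1 - 1*6**2 - 5*6) = 0*(-1 - 1*36 - 30) = 0*(-1 - 36 - 30) = 0*(-67) = 0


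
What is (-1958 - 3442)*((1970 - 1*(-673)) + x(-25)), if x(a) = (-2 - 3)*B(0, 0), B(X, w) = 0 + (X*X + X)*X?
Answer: -14272200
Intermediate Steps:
B(X, w) = X*(X + X²) (B(X, w) = 0 + (X² + X)*X = 0 + (X + X²)*X = 0 + X*(X + X²) = X*(X + X²))
x(a) = 0 (x(a) = (-2 - 3)*(0²*(1 + 0)) = -0 = -5*0 = 0)
(-1958 - 3442)*((1970 - 1*(-673)) + x(-25)) = (-1958 - 3442)*((1970 - 1*(-673)) + 0) = -5400*((1970 + 673) + 0) = -5400*(2643 + 0) = -5400*2643 = -14272200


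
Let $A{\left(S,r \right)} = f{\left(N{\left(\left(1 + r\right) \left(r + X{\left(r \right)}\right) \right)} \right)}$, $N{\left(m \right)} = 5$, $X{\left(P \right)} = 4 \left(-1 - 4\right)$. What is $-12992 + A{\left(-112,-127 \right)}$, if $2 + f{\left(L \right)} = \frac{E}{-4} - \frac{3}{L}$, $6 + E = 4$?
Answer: $- \frac{129941}{10} \approx -12994.0$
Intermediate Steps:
$E = -2$ ($E = -6 + 4 = -2$)
$X{\left(P \right)} = -20$ ($X{\left(P \right)} = 4 \left(-5\right) = -20$)
$f{\left(L \right)} = - \frac{3}{2} - \frac{3}{L}$ ($f{\left(L \right)} = -2 - \left(- \frac{1}{2} + \frac{3}{L}\right) = -2 + \left(\frac{1}{2} - \frac{3}{L}\right) = - \frac{3}{2} - \frac{3}{L}$)
$A{\left(S,r \right)} = - \frac{21}{10}$ ($A{\left(S,r \right)} = - \frac{3}{2} - \frac{3}{5} = - \frac{21}{10}$)
$-12992 + A{\left(-112,-127 \right)} = -12992 - \frac{21}{10} = - \frac{129941}{10}$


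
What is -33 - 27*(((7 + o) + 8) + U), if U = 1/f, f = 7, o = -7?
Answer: -1770/7 ≈ -252.86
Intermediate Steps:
U = ⅐ (U = 1/7 = 1*(⅐) = ⅐ ≈ 0.14286)
-33 - 27*(((7 + o) + 8) + U) = -33 - 27*(((7 - 7) + 8) + ⅐) = -33 - 27*((0 + 8) + ⅐) = -33 - 27*(8 + ⅐) = -33 - 27*57/7 = -33 - 1539/7 = -1770/7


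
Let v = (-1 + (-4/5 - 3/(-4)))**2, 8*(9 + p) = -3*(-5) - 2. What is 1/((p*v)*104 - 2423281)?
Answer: -400/969650647 ≈ -4.1252e-7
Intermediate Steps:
p = -59/8 (p = -9 + (-3*(-5) - 2)/8 = -9 + (15 - 2)/8 = -9 + (1/8)*13 = -9 + 13/8 = -59/8 ≈ -7.3750)
v = 441/400 (v = (-1 + (-4*1/5 - 3*(-1/4)))**2 = (-1 + (-4/5 + 3/4))**2 = (-1 - 1/20)**2 = (-21/20)**2 = 441/400 ≈ 1.1025)
1/((p*v)*104 - 2423281) = 1/(-59/8*441/400*104 - 2423281) = 1/(-26019/3200*104 - 2423281) = 1/(-338247/400 - 2423281) = 1/(-969650647/400) = -400/969650647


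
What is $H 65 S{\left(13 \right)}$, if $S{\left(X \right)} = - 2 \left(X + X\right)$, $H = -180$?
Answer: $608400$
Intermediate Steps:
$S{\left(X \right)} = - 4 X$ ($S{\left(X \right)} = - 2 \cdot 2 X = - 4 X$)
$H 65 S{\left(13 \right)} = \left(-180\right) 65 \left(\left(-4\right) 13\right) = \left(-11700\right) \left(-52\right) = 608400$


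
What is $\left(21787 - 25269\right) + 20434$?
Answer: $16952$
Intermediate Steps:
$\left(21787 - 25269\right) + 20434 = -3482 + 20434 = 16952$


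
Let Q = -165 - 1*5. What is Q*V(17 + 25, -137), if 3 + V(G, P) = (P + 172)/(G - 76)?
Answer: 685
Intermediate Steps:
V(G, P) = -3 + (172 + P)/(-76 + G) (V(G, P) = -3 + (P + 172)/(G - 76) = -3 + (172 + P)/(-76 + G))
Q = -170 (Q = -165 - 5 = -170)
Q*V(17 + 25, -137) = -170*(400 - 137 - 3*(17 + 25))/(-76 + (17 + 25)) = -170*(400 - 137 - 3*42)/(-76 + 42) = -170*(400 - 137 - 126)/(-34) = -(-5)*137 = -170*(-137/34) = 685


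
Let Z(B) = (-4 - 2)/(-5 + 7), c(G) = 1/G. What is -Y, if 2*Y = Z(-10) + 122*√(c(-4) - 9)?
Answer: 3/2 - 61*I*√37/2 ≈ 1.5 - 185.52*I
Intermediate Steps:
Z(B) = -3 (Z(B) = -6/2 = -6*½ = -3)
Y = -3/2 + 61*I*√37/2 (Y = (-3 + 122*√(1/(-4) - 9))/2 = (-3 + 122*√(-¼ - 9))/2 = (-3 + 122*√(-37/4))/2 = (-3 + 122*(I*√37/2))/2 = (-3 + 61*I*√37)/2 = -3/2 + 61*I*√37/2 ≈ -1.5 + 185.52*I)
-Y = -(-3/2 + 61*I*√37/2) = 3/2 - 61*I*√37/2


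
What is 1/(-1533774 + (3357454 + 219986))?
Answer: 1/2043666 ≈ 4.8932e-7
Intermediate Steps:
1/(-1533774 + (3357454 + 219986)) = 1/(-1533774 + 3577440) = 1/2043666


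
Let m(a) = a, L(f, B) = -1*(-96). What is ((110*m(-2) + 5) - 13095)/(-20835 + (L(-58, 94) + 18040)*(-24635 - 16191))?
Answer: 13310/740441171 ≈ 1.7976e-5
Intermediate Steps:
L(f, B) = 96
((110*m(-2) + 5) - 13095)/(-20835 + (L(-58, 94) + 18040)*(-24635 - 16191)) = ((110*(-2) + 5) - 13095)/(-20835 + (96 + 18040)*(-24635 - 16191)) = ((-220 + 5) - 13095)/(-20835 + 18136*(-40826)) = (-215 - 13095)/(-20835 - 740420336) = -13310/(-740441171) = -13310*(-1/740441171) = 13310/740441171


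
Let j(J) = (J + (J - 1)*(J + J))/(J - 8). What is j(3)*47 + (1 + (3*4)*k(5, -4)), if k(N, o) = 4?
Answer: -92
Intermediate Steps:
j(J) = (J + 2*J*(-1 + J))/(-8 + J) (j(J) = (J + (-1 + J)*(2*J))/(-8 + J) = (J + 2*J*(-1 + J))/(-8 + J))
j(3)*47 + (1 + (3*4)*k(5, -4)) = (3*(-1 + 2*3)/(-8 + 3))*47 + (1 + (3*4)*4) = (3*(-1 + 6)/(-5))*47 + (1 + 12*4) = (3*(-⅕)*5)*47 + (1 + 48) = -3*47 + 49 = -141 + 49 = -92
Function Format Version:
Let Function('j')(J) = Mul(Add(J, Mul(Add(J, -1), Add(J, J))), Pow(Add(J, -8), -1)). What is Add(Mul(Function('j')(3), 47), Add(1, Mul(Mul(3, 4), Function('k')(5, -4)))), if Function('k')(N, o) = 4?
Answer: -92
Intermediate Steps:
Function('j')(J) = Mul(Pow(Add(-8, J), -1), Add(J, Mul(2, J, Add(-1, J)))) (Function('j')(J) = Mul(Add(J, Mul(Add(-1, J), Mul(2, J))), Pow(Add(-8, J), -1)) = Mul(Add(J, Mul(2, J, Add(-1, J))), Pow(Add(-8, J), -1)) = Mul(Pow(Add(-8, J), -1), Add(J, Mul(2, J, Add(-1, J)))))
Add(Mul(Function('j')(3), 47), Add(1, Mul(Mul(3, 4), Function('k')(5, -4)))) = Add(Mul(Mul(3, Pow(Add(-8, 3), -1), Add(-1, Mul(2, 3))), 47), Add(1, Mul(Mul(3, 4), 4))) = Add(Mul(Mul(3, Pow(-5, -1), Add(-1, 6)), 47), Add(1, Mul(12, 4))) = Add(Mul(Mul(3, Rational(-1, 5), 5), 47), Add(1, 48)) = Add(Mul(-3, 47), 49) = Add(-141, 49) = -92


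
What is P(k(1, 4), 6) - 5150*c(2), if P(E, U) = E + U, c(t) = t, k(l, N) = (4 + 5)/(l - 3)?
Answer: -20597/2 ≈ -10299.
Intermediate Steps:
k(l, N) = 9/(-3 + l)
P(k(1, 4), 6) - 5150*c(2) = (9/(-3 + 1) + 6) - 5150*2 = (9/(-2) + 6) - 103*100 = (9*(-½) + 6) - 10300 = (-9/2 + 6) - 10300 = 3/2 - 10300 = -20597/2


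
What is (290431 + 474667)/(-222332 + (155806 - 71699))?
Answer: -765098/138225 ≈ -5.5352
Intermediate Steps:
(290431 + 474667)/(-222332 + (155806 - 71699)) = 765098/(-222332 + 84107) = 765098/(-138225) = 765098*(-1/138225) = -765098/138225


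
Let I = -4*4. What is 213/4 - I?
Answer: 277/4 ≈ 69.250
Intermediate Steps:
I = -16
213/4 - I = 213/4 - 1*(-16) = 213*(1/4) + 16 = 213/4 + 16 = 277/4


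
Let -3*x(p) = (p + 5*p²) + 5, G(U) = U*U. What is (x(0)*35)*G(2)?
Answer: -700/3 ≈ -233.33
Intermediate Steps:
G(U) = U²
x(p) = -5/3 - 5*p²/3 - p/3 (x(p) = -((p + 5*p²) + 5)/3 = -(5 + p + 5*p²)/3 = -5/3 - 5*p²/3 - p/3)
(x(0)*35)*G(2) = ((-5/3 - 5/3*0² - ⅓*0)*35)*2² = ((-5/3 - 5/3*0 + 0)*35)*4 = ((-5/3 + 0 + 0)*35)*4 = -5/3*35*4 = -175/3*4 = -700/3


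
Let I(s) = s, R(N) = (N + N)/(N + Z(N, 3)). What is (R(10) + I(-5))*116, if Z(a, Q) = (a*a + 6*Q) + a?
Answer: -38860/69 ≈ -563.19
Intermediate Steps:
Z(a, Q) = a + a² + 6*Q (Z(a, Q) = (a² + 6*Q) + a = a + a² + 6*Q)
R(N) = 2*N/(18 + N² + 2*N) (R(N) = (N + N)/(N + (N + N² + 6*3)) = (2*N)/(N + (N + N² + 18)) = (2*N)/(N + (18 + N + N²)) = (2*N)/(18 + N² + 2*N) = 2*N/(18 + N² + 2*N))
(R(10) + I(-5))*116 = (2*10/(18 + 10² + 2*10) - 5)*116 = (2*10/(18 + 100 + 20) - 5)*116 = (2*10/138 - 5)*116 = (2*10*(1/138) - 5)*116 = (10/69 - 5)*116 = -335/69*116 = -38860/69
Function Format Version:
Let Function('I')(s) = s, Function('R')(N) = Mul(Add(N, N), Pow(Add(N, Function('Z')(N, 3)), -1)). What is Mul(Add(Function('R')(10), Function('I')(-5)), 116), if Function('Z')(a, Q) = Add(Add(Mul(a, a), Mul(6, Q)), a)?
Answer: Rational(-38860, 69) ≈ -563.19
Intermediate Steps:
Function('Z')(a, Q) = Add(a, Pow(a, 2), Mul(6, Q)) (Function('Z')(a, Q) = Add(Add(Pow(a, 2), Mul(6, Q)), a) = Add(a, Pow(a, 2), Mul(6, Q)))
Function('R')(N) = Mul(2, N, Pow(Add(18, Pow(N, 2), Mul(2, N)), -1)) (Function('R')(N) = Mul(Add(N, N), Pow(Add(N, Add(N, Pow(N, 2), Mul(6, 3))), -1)) = Mul(Mul(2, N), Pow(Add(N, Add(N, Pow(N, 2), 18)), -1)) = Mul(Mul(2, N), Pow(Add(N, Add(18, N, Pow(N, 2))), -1)) = Mul(Mul(2, N), Pow(Add(18, Pow(N, 2), Mul(2, N)), -1)) = Mul(2, N, Pow(Add(18, Pow(N, 2), Mul(2, N)), -1)))
Mul(Add(Function('R')(10), Function('I')(-5)), 116) = Mul(Add(Mul(2, 10, Pow(Add(18, Pow(10, 2), Mul(2, 10)), -1)), -5), 116) = Mul(Add(Mul(2, 10, Pow(Add(18, 100, 20), -1)), -5), 116) = Mul(Add(Mul(2, 10, Pow(138, -1)), -5), 116) = Mul(Add(Mul(2, 10, Rational(1, 138)), -5), 116) = Mul(Add(Rational(10, 69), -5), 116) = Mul(Rational(-335, 69), 116) = Rational(-38860, 69)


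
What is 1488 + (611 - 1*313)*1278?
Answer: 382332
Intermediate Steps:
1488 + (611 - 1*313)*1278 = 1488 + (611 - 313)*1278 = 1488 + 298*1278 = 1488 + 380844 = 382332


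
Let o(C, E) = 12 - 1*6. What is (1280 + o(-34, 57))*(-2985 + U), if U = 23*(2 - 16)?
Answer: -4252802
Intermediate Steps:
U = -322 (U = 23*(-14) = -322)
o(C, E) = 6 (o(C, E) = 12 - 6 = 6)
(1280 + o(-34, 57))*(-2985 + U) = (1280 + 6)*(-2985 - 322) = 1286*(-3307) = -4252802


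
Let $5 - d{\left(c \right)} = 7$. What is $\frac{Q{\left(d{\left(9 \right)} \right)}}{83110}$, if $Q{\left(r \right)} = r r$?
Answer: $\frac{2}{41555} \approx 4.8129 \cdot 10^{-5}$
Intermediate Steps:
$d{\left(c \right)} = -2$ ($d{\left(c \right)} = 5 - 7 = -2$)
$Q{\left(r \right)} = r^{2}$
$\frac{Q{\left(d{\left(9 \right)} \right)}}{83110} = \frac{\left(-2\right)^{2}}{83110} = 4 \cdot \frac{1}{83110} = \frac{2}{41555}$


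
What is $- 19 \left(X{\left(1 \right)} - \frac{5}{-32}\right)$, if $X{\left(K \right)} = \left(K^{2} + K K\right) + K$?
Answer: $- \frac{1919}{32} \approx -59.969$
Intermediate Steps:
$X{\left(K \right)} = K + 2 K^{2}$ ($X{\left(K \right)} = \left(K^{2} + K^{2}\right) + K = 2 K^{2} + K = K + 2 K^{2}$)
$- 19 \left(X{\left(1 \right)} - \frac{5}{-32}\right) = - 19 \left(1 \left(1 + 2 \cdot 1\right) - \frac{5}{-32}\right) = - 19 \left(1 \left(1 + 2\right) - - \frac{5}{32}\right) = - 19 \left(1 \cdot 3 + \frac{5}{32}\right) = - 19 \left(3 + \frac{5}{32}\right) = \left(-19\right) \frac{101}{32} = - \frac{1919}{32}$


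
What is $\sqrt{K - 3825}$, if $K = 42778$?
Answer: $\sqrt{38953} \approx 197.37$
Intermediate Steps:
$\sqrt{K - 3825} = \sqrt{42778 - 3825} = \sqrt{38953}$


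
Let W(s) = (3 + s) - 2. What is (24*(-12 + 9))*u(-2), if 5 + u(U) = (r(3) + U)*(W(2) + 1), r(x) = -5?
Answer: 2376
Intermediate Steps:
W(s) = 1 + s
u(U) = -25 + 4*U (u(U) = -5 + (-5 + U)*((1 + 2) + 1) = -5 + (-5 + U)*(3 + 1) = -5 + (-5 + U)*4 = -5 + (-20 + 4*U) = -25 + 4*U)
(24*(-12 + 9))*u(-2) = (24*(-12 + 9))*(-25 + 4*(-2)) = (24*(-3))*(-25 - 8) = -72*(-33) = 2376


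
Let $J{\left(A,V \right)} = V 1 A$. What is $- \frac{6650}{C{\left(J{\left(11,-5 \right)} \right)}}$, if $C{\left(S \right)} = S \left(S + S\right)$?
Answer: $- \frac{133}{121} \approx -1.0992$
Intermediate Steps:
$J{\left(A,V \right)} = A V$ ($J{\left(A,V \right)} = V A = A V$)
$C{\left(S \right)} = 2 S^{2}$ ($C{\left(S \right)} = S 2 S = 2 S^{2}$)
$- \frac{6650}{C{\left(J{\left(11,-5 \right)} \right)}} = - \frac{6650}{2 \left(11 \left(-5\right)\right)^{2}} = - \frac{6650}{2 \left(-55\right)^{2}} = - \frac{6650}{2 \cdot 3025} = - \frac{6650}{6050} = \left(-6650\right) \frac{1}{6050} = - \frac{133}{121}$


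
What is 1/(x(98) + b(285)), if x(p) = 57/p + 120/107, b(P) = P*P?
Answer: 10486/851743209 ≈ 1.2311e-5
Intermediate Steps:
b(P) = P**2
x(p) = 120/107 + 57/p (x(p) = 57/p + 120*(1/107) = 57/p + 120/107 = 120/107 + 57/p)
1/(x(98) + b(285)) = 1/((120/107 + 57/98) + 285**2) = 1/((120/107 + 57*(1/98)) + 81225) = 1/((120/107 + 57/98) + 81225) = 1/(17859/10486 + 81225) = 1/(851743209/10486) = 10486/851743209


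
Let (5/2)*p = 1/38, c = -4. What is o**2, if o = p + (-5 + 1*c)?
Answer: 729316/9025 ≈ 80.811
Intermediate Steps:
p = 1/95 (p = (2/5)/38 = (2/5)*(1/38) = 1/95 ≈ 0.010526)
o = -854/95 (o = 1/95 + (-5 + 1*(-4)) = 1/95 + (-5 - 4) = 1/95 - 9 = -854/95 ≈ -8.9895)
o**2 = (-854/95)**2 = 729316/9025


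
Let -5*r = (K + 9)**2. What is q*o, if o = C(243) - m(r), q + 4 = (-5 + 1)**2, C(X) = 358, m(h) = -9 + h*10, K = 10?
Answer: 13068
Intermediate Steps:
r = -361/5 (r = -(10 + 9)**2/5 = -1/5*19**2 = -1/5*361 = -361/5 ≈ -72.200)
m(h) = -9 + 10*h
q = 12 (q = -4 + (-5 + 1)**2 = -4 + (-4)**2 = -4 + 16 = 12)
o = 1089 (o = 358 - (-9 + 10*(-361/5)) = 358 - (-9 - 722) = 358 - 1*(-731) = 358 + 731 = 1089)
q*o = 12*1089 = 13068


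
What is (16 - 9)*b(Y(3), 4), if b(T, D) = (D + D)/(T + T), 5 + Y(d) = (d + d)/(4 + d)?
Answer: -196/29 ≈ -6.7586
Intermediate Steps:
Y(d) = -5 + 2*d/(4 + d) (Y(d) = -5 + (d + d)/(4 + d) = -5 + (2*d)/(4 + d) = -5 + 2*d/(4 + d))
b(T, D) = D/T (b(T, D) = (2*D)/((2*T)) = (2*D)*(1/(2*T)) = D/T)
(16 - 9)*b(Y(3), 4) = (16 - 9)*(4/(((-20 - 3*3)/(4 + 3)))) = 7*(4/(((-20 - 9)/7))) = 7*(4/(((1/7)*(-29)))) = 7*(4/(-29/7)) = 7*(4*(-7/29)) = 7*(-28/29) = -196/29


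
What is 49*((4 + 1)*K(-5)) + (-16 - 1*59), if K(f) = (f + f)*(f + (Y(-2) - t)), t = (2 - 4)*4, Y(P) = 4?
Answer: -17225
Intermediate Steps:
t = -8 (t = -2*4 = -8)
K(f) = 2*f*(12 + f) (K(f) = (f + f)*(f + (4 - 1*(-8))) = (2*f)*(f + (4 + 8)) = (2*f)*(f + 12) = (2*f)*(12 + f) = 2*f*(12 + f))
49*((4 + 1)*K(-5)) + (-16 - 1*59) = 49*((4 + 1)*(2*(-5)*(12 - 5))) + (-16 - 1*59) = 49*(5*(2*(-5)*7)) + (-16 - 59) = 49*(5*(-70)) - 75 = 49*(-350) - 75 = -17150 - 75 = -17225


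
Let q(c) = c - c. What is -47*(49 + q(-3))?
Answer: -2303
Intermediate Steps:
q(c) = 0
-47*(49 + q(-3)) = -47*(49 + 0) = -47*49 = -2303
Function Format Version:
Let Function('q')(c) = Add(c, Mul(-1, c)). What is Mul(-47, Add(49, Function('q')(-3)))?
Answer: -2303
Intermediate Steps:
Function('q')(c) = 0
Mul(-47, Add(49, Function('q')(-3))) = Mul(-47, Add(49, 0)) = Mul(-47, 49) = -2303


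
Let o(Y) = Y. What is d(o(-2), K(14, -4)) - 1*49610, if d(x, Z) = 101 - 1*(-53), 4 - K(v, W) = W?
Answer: -49456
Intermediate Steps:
K(v, W) = 4 - W
d(x, Z) = 154 (d(x, Z) = 101 + 53 = 154)
d(o(-2), K(14, -4)) - 1*49610 = 154 - 1*49610 = 154 - 49610 = -49456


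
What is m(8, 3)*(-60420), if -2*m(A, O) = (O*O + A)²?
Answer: 8730690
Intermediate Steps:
m(A, O) = -(A + O²)²/2 (m(A, O) = -(O*O + A)²/2 = -(O² + A)²/2 = -(A + O²)²/2)
m(8, 3)*(-60420) = -(8 + 3²)²/2*(-60420) = -(8 + 9)²/2*(-60420) = -½*17²*(-60420) = -½*289*(-60420) = -289/2*(-60420) = 8730690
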